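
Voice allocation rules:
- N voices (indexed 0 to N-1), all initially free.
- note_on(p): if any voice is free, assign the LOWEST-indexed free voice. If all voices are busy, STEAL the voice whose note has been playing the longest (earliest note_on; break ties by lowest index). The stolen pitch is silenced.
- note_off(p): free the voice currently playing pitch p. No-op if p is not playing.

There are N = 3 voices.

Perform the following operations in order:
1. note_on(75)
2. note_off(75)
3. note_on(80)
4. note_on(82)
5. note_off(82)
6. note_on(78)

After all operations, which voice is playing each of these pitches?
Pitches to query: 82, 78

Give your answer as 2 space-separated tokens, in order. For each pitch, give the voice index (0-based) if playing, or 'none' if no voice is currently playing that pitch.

Answer: none 1

Derivation:
Op 1: note_on(75): voice 0 is free -> assigned | voices=[75 - -]
Op 2: note_off(75): free voice 0 | voices=[- - -]
Op 3: note_on(80): voice 0 is free -> assigned | voices=[80 - -]
Op 4: note_on(82): voice 1 is free -> assigned | voices=[80 82 -]
Op 5: note_off(82): free voice 1 | voices=[80 - -]
Op 6: note_on(78): voice 1 is free -> assigned | voices=[80 78 -]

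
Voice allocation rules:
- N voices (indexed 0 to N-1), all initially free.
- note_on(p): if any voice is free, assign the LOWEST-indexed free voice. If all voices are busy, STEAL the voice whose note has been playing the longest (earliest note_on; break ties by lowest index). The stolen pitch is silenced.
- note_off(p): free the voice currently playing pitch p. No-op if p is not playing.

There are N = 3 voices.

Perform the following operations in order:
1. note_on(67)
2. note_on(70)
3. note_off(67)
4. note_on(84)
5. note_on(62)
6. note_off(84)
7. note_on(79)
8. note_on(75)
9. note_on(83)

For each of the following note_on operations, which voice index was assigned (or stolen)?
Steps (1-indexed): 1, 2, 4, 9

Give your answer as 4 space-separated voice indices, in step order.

Op 1: note_on(67): voice 0 is free -> assigned | voices=[67 - -]
Op 2: note_on(70): voice 1 is free -> assigned | voices=[67 70 -]
Op 3: note_off(67): free voice 0 | voices=[- 70 -]
Op 4: note_on(84): voice 0 is free -> assigned | voices=[84 70 -]
Op 5: note_on(62): voice 2 is free -> assigned | voices=[84 70 62]
Op 6: note_off(84): free voice 0 | voices=[- 70 62]
Op 7: note_on(79): voice 0 is free -> assigned | voices=[79 70 62]
Op 8: note_on(75): all voices busy, STEAL voice 1 (pitch 70, oldest) -> assign | voices=[79 75 62]
Op 9: note_on(83): all voices busy, STEAL voice 2 (pitch 62, oldest) -> assign | voices=[79 75 83]

Answer: 0 1 0 2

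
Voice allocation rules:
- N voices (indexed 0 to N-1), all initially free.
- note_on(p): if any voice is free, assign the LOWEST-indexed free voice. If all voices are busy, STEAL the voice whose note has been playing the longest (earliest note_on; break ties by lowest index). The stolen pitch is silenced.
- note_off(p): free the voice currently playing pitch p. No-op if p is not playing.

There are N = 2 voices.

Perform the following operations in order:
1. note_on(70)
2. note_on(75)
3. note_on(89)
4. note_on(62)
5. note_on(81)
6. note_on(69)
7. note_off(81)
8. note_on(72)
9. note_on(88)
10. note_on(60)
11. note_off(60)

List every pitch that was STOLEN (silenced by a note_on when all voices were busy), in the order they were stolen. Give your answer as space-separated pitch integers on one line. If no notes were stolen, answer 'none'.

Answer: 70 75 89 62 69 72

Derivation:
Op 1: note_on(70): voice 0 is free -> assigned | voices=[70 -]
Op 2: note_on(75): voice 1 is free -> assigned | voices=[70 75]
Op 3: note_on(89): all voices busy, STEAL voice 0 (pitch 70, oldest) -> assign | voices=[89 75]
Op 4: note_on(62): all voices busy, STEAL voice 1 (pitch 75, oldest) -> assign | voices=[89 62]
Op 5: note_on(81): all voices busy, STEAL voice 0 (pitch 89, oldest) -> assign | voices=[81 62]
Op 6: note_on(69): all voices busy, STEAL voice 1 (pitch 62, oldest) -> assign | voices=[81 69]
Op 7: note_off(81): free voice 0 | voices=[- 69]
Op 8: note_on(72): voice 0 is free -> assigned | voices=[72 69]
Op 9: note_on(88): all voices busy, STEAL voice 1 (pitch 69, oldest) -> assign | voices=[72 88]
Op 10: note_on(60): all voices busy, STEAL voice 0 (pitch 72, oldest) -> assign | voices=[60 88]
Op 11: note_off(60): free voice 0 | voices=[- 88]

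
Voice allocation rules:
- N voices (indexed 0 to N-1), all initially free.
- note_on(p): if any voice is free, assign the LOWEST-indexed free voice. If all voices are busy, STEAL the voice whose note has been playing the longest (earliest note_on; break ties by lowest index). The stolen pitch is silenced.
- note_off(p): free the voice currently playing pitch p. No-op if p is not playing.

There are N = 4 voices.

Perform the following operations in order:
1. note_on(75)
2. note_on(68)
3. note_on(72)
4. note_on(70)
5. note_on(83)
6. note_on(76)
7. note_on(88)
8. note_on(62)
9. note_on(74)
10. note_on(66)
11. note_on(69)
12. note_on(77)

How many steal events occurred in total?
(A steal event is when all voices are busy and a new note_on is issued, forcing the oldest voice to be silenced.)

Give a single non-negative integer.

Answer: 8

Derivation:
Op 1: note_on(75): voice 0 is free -> assigned | voices=[75 - - -]
Op 2: note_on(68): voice 1 is free -> assigned | voices=[75 68 - -]
Op 3: note_on(72): voice 2 is free -> assigned | voices=[75 68 72 -]
Op 4: note_on(70): voice 3 is free -> assigned | voices=[75 68 72 70]
Op 5: note_on(83): all voices busy, STEAL voice 0 (pitch 75, oldest) -> assign | voices=[83 68 72 70]
Op 6: note_on(76): all voices busy, STEAL voice 1 (pitch 68, oldest) -> assign | voices=[83 76 72 70]
Op 7: note_on(88): all voices busy, STEAL voice 2 (pitch 72, oldest) -> assign | voices=[83 76 88 70]
Op 8: note_on(62): all voices busy, STEAL voice 3 (pitch 70, oldest) -> assign | voices=[83 76 88 62]
Op 9: note_on(74): all voices busy, STEAL voice 0 (pitch 83, oldest) -> assign | voices=[74 76 88 62]
Op 10: note_on(66): all voices busy, STEAL voice 1 (pitch 76, oldest) -> assign | voices=[74 66 88 62]
Op 11: note_on(69): all voices busy, STEAL voice 2 (pitch 88, oldest) -> assign | voices=[74 66 69 62]
Op 12: note_on(77): all voices busy, STEAL voice 3 (pitch 62, oldest) -> assign | voices=[74 66 69 77]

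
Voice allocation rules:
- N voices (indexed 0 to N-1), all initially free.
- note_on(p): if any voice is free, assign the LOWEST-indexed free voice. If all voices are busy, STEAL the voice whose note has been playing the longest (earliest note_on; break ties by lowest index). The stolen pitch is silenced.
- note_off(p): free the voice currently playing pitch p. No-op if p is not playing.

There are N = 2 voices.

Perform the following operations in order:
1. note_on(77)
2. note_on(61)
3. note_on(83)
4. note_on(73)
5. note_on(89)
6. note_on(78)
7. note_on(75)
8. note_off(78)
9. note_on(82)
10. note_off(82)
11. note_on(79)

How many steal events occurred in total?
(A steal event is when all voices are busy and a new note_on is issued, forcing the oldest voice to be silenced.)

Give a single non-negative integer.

Answer: 5

Derivation:
Op 1: note_on(77): voice 0 is free -> assigned | voices=[77 -]
Op 2: note_on(61): voice 1 is free -> assigned | voices=[77 61]
Op 3: note_on(83): all voices busy, STEAL voice 0 (pitch 77, oldest) -> assign | voices=[83 61]
Op 4: note_on(73): all voices busy, STEAL voice 1 (pitch 61, oldest) -> assign | voices=[83 73]
Op 5: note_on(89): all voices busy, STEAL voice 0 (pitch 83, oldest) -> assign | voices=[89 73]
Op 6: note_on(78): all voices busy, STEAL voice 1 (pitch 73, oldest) -> assign | voices=[89 78]
Op 7: note_on(75): all voices busy, STEAL voice 0 (pitch 89, oldest) -> assign | voices=[75 78]
Op 8: note_off(78): free voice 1 | voices=[75 -]
Op 9: note_on(82): voice 1 is free -> assigned | voices=[75 82]
Op 10: note_off(82): free voice 1 | voices=[75 -]
Op 11: note_on(79): voice 1 is free -> assigned | voices=[75 79]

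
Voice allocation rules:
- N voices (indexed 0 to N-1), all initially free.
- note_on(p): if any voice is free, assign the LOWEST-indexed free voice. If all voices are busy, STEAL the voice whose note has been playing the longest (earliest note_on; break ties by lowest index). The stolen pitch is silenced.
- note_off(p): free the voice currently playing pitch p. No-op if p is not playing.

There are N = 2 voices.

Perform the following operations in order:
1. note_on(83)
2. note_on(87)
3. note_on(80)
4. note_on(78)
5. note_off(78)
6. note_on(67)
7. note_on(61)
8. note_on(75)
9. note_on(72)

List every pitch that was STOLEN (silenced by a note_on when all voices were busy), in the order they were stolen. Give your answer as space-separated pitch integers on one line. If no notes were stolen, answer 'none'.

Answer: 83 87 80 67 61

Derivation:
Op 1: note_on(83): voice 0 is free -> assigned | voices=[83 -]
Op 2: note_on(87): voice 1 is free -> assigned | voices=[83 87]
Op 3: note_on(80): all voices busy, STEAL voice 0 (pitch 83, oldest) -> assign | voices=[80 87]
Op 4: note_on(78): all voices busy, STEAL voice 1 (pitch 87, oldest) -> assign | voices=[80 78]
Op 5: note_off(78): free voice 1 | voices=[80 -]
Op 6: note_on(67): voice 1 is free -> assigned | voices=[80 67]
Op 7: note_on(61): all voices busy, STEAL voice 0 (pitch 80, oldest) -> assign | voices=[61 67]
Op 8: note_on(75): all voices busy, STEAL voice 1 (pitch 67, oldest) -> assign | voices=[61 75]
Op 9: note_on(72): all voices busy, STEAL voice 0 (pitch 61, oldest) -> assign | voices=[72 75]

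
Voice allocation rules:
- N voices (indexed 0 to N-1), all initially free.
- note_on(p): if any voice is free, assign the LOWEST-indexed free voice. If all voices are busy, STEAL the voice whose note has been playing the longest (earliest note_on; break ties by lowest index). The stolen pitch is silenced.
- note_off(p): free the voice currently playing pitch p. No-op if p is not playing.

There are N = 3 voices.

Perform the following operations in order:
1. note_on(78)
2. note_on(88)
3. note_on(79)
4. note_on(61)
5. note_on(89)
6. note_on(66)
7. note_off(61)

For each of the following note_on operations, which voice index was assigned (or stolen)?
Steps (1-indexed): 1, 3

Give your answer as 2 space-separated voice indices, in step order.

Op 1: note_on(78): voice 0 is free -> assigned | voices=[78 - -]
Op 2: note_on(88): voice 1 is free -> assigned | voices=[78 88 -]
Op 3: note_on(79): voice 2 is free -> assigned | voices=[78 88 79]
Op 4: note_on(61): all voices busy, STEAL voice 0 (pitch 78, oldest) -> assign | voices=[61 88 79]
Op 5: note_on(89): all voices busy, STEAL voice 1 (pitch 88, oldest) -> assign | voices=[61 89 79]
Op 6: note_on(66): all voices busy, STEAL voice 2 (pitch 79, oldest) -> assign | voices=[61 89 66]
Op 7: note_off(61): free voice 0 | voices=[- 89 66]

Answer: 0 2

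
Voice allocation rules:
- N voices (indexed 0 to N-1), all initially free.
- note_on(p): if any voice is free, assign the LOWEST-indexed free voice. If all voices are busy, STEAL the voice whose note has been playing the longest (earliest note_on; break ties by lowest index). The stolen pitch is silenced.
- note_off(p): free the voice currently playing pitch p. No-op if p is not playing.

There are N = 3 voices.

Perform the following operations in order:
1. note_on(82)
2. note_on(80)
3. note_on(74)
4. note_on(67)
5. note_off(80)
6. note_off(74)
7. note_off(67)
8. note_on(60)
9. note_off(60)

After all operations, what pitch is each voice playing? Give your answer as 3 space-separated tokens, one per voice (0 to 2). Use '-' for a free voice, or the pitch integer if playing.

Op 1: note_on(82): voice 0 is free -> assigned | voices=[82 - -]
Op 2: note_on(80): voice 1 is free -> assigned | voices=[82 80 -]
Op 3: note_on(74): voice 2 is free -> assigned | voices=[82 80 74]
Op 4: note_on(67): all voices busy, STEAL voice 0 (pitch 82, oldest) -> assign | voices=[67 80 74]
Op 5: note_off(80): free voice 1 | voices=[67 - 74]
Op 6: note_off(74): free voice 2 | voices=[67 - -]
Op 7: note_off(67): free voice 0 | voices=[- - -]
Op 8: note_on(60): voice 0 is free -> assigned | voices=[60 - -]
Op 9: note_off(60): free voice 0 | voices=[- - -]

Answer: - - -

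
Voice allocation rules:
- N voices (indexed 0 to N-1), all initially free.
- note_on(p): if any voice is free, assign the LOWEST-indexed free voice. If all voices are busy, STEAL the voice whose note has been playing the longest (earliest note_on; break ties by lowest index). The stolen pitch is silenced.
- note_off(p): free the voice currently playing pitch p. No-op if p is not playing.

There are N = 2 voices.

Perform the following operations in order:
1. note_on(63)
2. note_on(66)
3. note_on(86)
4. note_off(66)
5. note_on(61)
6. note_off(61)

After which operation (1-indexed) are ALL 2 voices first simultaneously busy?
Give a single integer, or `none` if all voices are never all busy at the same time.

Answer: 2

Derivation:
Op 1: note_on(63): voice 0 is free -> assigned | voices=[63 -]
Op 2: note_on(66): voice 1 is free -> assigned | voices=[63 66]
Op 3: note_on(86): all voices busy, STEAL voice 0 (pitch 63, oldest) -> assign | voices=[86 66]
Op 4: note_off(66): free voice 1 | voices=[86 -]
Op 5: note_on(61): voice 1 is free -> assigned | voices=[86 61]
Op 6: note_off(61): free voice 1 | voices=[86 -]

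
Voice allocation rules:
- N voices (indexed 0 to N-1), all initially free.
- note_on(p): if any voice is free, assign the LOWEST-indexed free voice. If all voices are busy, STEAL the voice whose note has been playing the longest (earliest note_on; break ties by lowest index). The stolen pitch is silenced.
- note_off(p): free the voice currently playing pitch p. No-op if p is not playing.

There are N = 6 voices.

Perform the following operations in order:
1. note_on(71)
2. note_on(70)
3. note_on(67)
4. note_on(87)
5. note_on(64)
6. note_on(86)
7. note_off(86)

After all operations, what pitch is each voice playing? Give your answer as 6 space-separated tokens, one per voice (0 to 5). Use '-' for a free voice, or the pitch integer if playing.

Op 1: note_on(71): voice 0 is free -> assigned | voices=[71 - - - - -]
Op 2: note_on(70): voice 1 is free -> assigned | voices=[71 70 - - - -]
Op 3: note_on(67): voice 2 is free -> assigned | voices=[71 70 67 - - -]
Op 4: note_on(87): voice 3 is free -> assigned | voices=[71 70 67 87 - -]
Op 5: note_on(64): voice 4 is free -> assigned | voices=[71 70 67 87 64 -]
Op 6: note_on(86): voice 5 is free -> assigned | voices=[71 70 67 87 64 86]
Op 7: note_off(86): free voice 5 | voices=[71 70 67 87 64 -]

Answer: 71 70 67 87 64 -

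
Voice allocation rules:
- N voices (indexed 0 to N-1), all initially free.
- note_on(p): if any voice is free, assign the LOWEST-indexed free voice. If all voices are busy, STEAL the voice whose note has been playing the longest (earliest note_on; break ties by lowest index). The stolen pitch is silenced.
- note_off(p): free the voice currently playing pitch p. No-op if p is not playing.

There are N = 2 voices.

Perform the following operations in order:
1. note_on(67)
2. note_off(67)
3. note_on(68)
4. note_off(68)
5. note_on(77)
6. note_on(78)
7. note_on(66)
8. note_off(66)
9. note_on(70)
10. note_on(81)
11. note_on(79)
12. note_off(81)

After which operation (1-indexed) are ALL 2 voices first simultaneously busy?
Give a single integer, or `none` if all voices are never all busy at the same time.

Answer: 6

Derivation:
Op 1: note_on(67): voice 0 is free -> assigned | voices=[67 -]
Op 2: note_off(67): free voice 0 | voices=[- -]
Op 3: note_on(68): voice 0 is free -> assigned | voices=[68 -]
Op 4: note_off(68): free voice 0 | voices=[- -]
Op 5: note_on(77): voice 0 is free -> assigned | voices=[77 -]
Op 6: note_on(78): voice 1 is free -> assigned | voices=[77 78]
Op 7: note_on(66): all voices busy, STEAL voice 0 (pitch 77, oldest) -> assign | voices=[66 78]
Op 8: note_off(66): free voice 0 | voices=[- 78]
Op 9: note_on(70): voice 0 is free -> assigned | voices=[70 78]
Op 10: note_on(81): all voices busy, STEAL voice 1 (pitch 78, oldest) -> assign | voices=[70 81]
Op 11: note_on(79): all voices busy, STEAL voice 0 (pitch 70, oldest) -> assign | voices=[79 81]
Op 12: note_off(81): free voice 1 | voices=[79 -]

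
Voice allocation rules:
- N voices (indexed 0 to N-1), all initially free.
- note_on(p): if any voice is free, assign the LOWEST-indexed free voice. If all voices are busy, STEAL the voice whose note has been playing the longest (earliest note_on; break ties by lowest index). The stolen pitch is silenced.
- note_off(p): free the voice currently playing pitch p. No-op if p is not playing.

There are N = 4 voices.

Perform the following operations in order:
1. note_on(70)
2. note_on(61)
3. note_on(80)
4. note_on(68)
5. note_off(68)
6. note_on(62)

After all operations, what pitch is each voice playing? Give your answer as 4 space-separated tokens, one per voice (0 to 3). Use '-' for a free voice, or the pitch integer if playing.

Op 1: note_on(70): voice 0 is free -> assigned | voices=[70 - - -]
Op 2: note_on(61): voice 1 is free -> assigned | voices=[70 61 - -]
Op 3: note_on(80): voice 2 is free -> assigned | voices=[70 61 80 -]
Op 4: note_on(68): voice 3 is free -> assigned | voices=[70 61 80 68]
Op 5: note_off(68): free voice 3 | voices=[70 61 80 -]
Op 6: note_on(62): voice 3 is free -> assigned | voices=[70 61 80 62]

Answer: 70 61 80 62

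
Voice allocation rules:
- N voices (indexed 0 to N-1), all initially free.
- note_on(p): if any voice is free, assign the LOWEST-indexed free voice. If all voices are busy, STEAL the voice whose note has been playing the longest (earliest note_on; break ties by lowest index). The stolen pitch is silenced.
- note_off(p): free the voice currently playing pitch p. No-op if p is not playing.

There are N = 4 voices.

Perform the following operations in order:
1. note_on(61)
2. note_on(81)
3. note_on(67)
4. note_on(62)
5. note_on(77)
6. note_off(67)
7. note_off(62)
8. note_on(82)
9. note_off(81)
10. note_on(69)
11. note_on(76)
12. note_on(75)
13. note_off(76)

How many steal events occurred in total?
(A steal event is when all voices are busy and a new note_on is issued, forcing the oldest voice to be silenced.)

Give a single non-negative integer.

Op 1: note_on(61): voice 0 is free -> assigned | voices=[61 - - -]
Op 2: note_on(81): voice 1 is free -> assigned | voices=[61 81 - -]
Op 3: note_on(67): voice 2 is free -> assigned | voices=[61 81 67 -]
Op 4: note_on(62): voice 3 is free -> assigned | voices=[61 81 67 62]
Op 5: note_on(77): all voices busy, STEAL voice 0 (pitch 61, oldest) -> assign | voices=[77 81 67 62]
Op 6: note_off(67): free voice 2 | voices=[77 81 - 62]
Op 7: note_off(62): free voice 3 | voices=[77 81 - -]
Op 8: note_on(82): voice 2 is free -> assigned | voices=[77 81 82 -]
Op 9: note_off(81): free voice 1 | voices=[77 - 82 -]
Op 10: note_on(69): voice 1 is free -> assigned | voices=[77 69 82 -]
Op 11: note_on(76): voice 3 is free -> assigned | voices=[77 69 82 76]
Op 12: note_on(75): all voices busy, STEAL voice 0 (pitch 77, oldest) -> assign | voices=[75 69 82 76]
Op 13: note_off(76): free voice 3 | voices=[75 69 82 -]

Answer: 2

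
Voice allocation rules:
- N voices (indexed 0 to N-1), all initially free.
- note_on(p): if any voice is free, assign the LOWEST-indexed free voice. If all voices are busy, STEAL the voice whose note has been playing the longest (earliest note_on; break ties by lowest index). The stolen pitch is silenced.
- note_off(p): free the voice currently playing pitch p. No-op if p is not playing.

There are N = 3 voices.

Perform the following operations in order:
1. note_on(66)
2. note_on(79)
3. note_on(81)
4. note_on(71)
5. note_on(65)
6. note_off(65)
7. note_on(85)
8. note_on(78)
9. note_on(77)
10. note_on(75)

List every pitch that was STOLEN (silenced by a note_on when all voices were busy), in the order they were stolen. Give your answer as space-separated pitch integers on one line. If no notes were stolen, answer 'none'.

Answer: 66 79 81 71 85

Derivation:
Op 1: note_on(66): voice 0 is free -> assigned | voices=[66 - -]
Op 2: note_on(79): voice 1 is free -> assigned | voices=[66 79 -]
Op 3: note_on(81): voice 2 is free -> assigned | voices=[66 79 81]
Op 4: note_on(71): all voices busy, STEAL voice 0 (pitch 66, oldest) -> assign | voices=[71 79 81]
Op 5: note_on(65): all voices busy, STEAL voice 1 (pitch 79, oldest) -> assign | voices=[71 65 81]
Op 6: note_off(65): free voice 1 | voices=[71 - 81]
Op 7: note_on(85): voice 1 is free -> assigned | voices=[71 85 81]
Op 8: note_on(78): all voices busy, STEAL voice 2 (pitch 81, oldest) -> assign | voices=[71 85 78]
Op 9: note_on(77): all voices busy, STEAL voice 0 (pitch 71, oldest) -> assign | voices=[77 85 78]
Op 10: note_on(75): all voices busy, STEAL voice 1 (pitch 85, oldest) -> assign | voices=[77 75 78]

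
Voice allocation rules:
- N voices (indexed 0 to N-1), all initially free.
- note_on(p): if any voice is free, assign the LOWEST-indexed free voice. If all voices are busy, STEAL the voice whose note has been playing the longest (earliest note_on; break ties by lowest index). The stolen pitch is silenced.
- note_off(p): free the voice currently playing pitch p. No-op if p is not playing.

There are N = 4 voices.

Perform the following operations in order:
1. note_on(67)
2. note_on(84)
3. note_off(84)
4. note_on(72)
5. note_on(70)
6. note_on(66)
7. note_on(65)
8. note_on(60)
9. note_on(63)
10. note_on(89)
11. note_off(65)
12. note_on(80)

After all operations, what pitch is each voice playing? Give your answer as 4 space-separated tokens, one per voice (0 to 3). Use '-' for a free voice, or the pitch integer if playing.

Op 1: note_on(67): voice 0 is free -> assigned | voices=[67 - - -]
Op 2: note_on(84): voice 1 is free -> assigned | voices=[67 84 - -]
Op 3: note_off(84): free voice 1 | voices=[67 - - -]
Op 4: note_on(72): voice 1 is free -> assigned | voices=[67 72 - -]
Op 5: note_on(70): voice 2 is free -> assigned | voices=[67 72 70 -]
Op 6: note_on(66): voice 3 is free -> assigned | voices=[67 72 70 66]
Op 7: note_on(65): all voices busy, STEAL voice 0 (pitch 67, oldest) -> assign | voices=[65 72 70 66]
Op 8: note_on(60): all voices busy, STEAL voice 1 (pitch 72, oldest) -> assign | voices=[65 60 70 66]
Op 9: note_on(63): all voices busy, STEAL voice 2 (pitch 70, oldest) -> assign | voices=[65 60 63 66]
Op 10: note_on(89): all voices busy, STEAL voice 3 (pitch 66, oldest) -> assign | voices=[65 60 63 89]
Op 11: note_off(65): free voice 0 | voices=[- 60 63 89]
Op 12: note_on(80): voice 0 is free -> assigned | voices=[80 60 63 89]

Answer: 80 60 63 89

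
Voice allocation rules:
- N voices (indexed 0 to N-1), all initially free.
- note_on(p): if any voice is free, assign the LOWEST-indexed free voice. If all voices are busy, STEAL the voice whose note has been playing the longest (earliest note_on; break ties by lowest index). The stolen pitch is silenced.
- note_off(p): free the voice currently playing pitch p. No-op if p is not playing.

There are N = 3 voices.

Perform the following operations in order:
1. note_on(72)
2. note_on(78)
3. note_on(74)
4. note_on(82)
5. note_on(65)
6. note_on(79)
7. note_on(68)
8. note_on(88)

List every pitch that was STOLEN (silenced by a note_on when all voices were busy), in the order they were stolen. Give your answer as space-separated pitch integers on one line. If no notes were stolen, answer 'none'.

Op 1: note_on(72): voice 0 is free -> assigned | voices=[72 - -]
Op 2: note_on(78): voice 1 is free -> assigned | voices=[72 78 -]
Op 3: note_on(74): voice 2 is free -> assigned | voices=[72 78 74]
Op 4: note_on(82): all voices busy, STEAL voice 0 (pitch 72, oldest) -> assign | voices=[82 78 74]
Op 5: note_on(65): all voices busy, STEAL voice 1 (pitch 78, oldest) -> assign | voices=[82 65 74]
Op 6: note_on(79): all voices busy, STEAL voice 2 (pitch 74, oldest) -> assign | voices=[82 65 79]
Op 7: note_on(68): all voices busy, STEAL voice 0 (pitch 82, oldest) -> assign | voices=[68 65 79]
Op 8: note_on(88): all voices busy, STEAL voice 1 (pitch 65, oldest) -> assign | voices=[68 88 79]

Answer: 72 78 74 82 65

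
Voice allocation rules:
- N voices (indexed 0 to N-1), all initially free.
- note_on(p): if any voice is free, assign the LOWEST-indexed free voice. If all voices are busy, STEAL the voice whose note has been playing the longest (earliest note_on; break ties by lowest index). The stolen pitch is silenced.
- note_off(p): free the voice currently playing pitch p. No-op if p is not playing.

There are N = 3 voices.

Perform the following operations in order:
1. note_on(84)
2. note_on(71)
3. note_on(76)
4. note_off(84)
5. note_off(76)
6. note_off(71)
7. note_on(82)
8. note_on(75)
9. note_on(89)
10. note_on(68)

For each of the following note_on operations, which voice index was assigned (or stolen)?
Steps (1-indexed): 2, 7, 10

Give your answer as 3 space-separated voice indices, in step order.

Op 1: note_on(84): voice 0 is free -> assigned | voices=[84 - -]
Op 2: note_on(71): voice 1 is free -> assigned | voices=[84 71 -]
Op 3: note_on(76): voice 2 is free -> assigned | voices=[84 71 76]
Op 4: note_off(84): free voice 0 | voices=[- 71 76]
Op 5: note_off(76): free voice 2 | voices=[- 71 -]
Op 6: note_off(71): free voice 1 | voices=[- - -]
Op 7: note_on(82): voice 0 is free -> assigned | voices=[82 - -]
Op 8: note_on(75): voice 1 is free -> assigned | voices=[82 75 -]
Op 9: note_on(89): voice 2 is free -> assigned | voices=[82 75 89]
Op 10: note_on(68): all voices busy, STEAL voice 0 (pitch 82, oldest) -> assign | voices=[68 75 89]

Answer: 1 0 0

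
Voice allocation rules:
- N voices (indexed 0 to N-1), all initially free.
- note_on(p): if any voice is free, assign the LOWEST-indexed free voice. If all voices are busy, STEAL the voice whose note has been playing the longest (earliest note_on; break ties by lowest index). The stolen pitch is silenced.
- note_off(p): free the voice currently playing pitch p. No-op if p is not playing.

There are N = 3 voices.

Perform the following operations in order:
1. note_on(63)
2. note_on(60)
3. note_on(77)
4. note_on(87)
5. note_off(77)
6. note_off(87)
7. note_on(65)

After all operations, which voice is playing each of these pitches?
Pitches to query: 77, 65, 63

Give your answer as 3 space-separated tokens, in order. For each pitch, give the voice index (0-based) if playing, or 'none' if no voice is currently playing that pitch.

Answer: none 0 none

Derivation:
Op 1: note_on(63): voice 0 is free -> assigned | voices=[63 - -]
Op 2: note_on(60): voice 1 is free -> assigned | voices=[63 60 -]
Op 3: note_on(77): voice 2 is free -> assigned | voices=[63 60 77]
Op 4: note_on(87): all voices busy, STEAL voice 0 (pitch 63, oldest) -> assign | voices=[87 60 77]
Op 5: note_off(77): free voice 2 | voices=[87 60 -]
Op 6: note_off(87): free voice 0 | voices=[- 60 -]
Op 7: note_on(65): voice 0 is free -> assigned | voices=[65 60 -]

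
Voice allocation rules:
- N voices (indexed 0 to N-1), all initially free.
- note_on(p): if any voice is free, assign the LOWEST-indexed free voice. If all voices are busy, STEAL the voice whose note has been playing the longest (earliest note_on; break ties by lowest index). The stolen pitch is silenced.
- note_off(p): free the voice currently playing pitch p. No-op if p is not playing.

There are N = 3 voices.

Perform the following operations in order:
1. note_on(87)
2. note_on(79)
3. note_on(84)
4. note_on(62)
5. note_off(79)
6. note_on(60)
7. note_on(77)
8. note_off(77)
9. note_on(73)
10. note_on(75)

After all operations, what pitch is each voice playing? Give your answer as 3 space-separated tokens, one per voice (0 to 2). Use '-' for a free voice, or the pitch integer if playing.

Answer: 75 60 73

Derivation:
Op 1: note_on(87): voice 0 is free -> assigned | voices=[87 - -]
Op 2: note_on(79): voice 1 is free -> assigned | voices=[87 79 -]
Op 3: note_on(84): voice 2 is free -> assigned | voices=[87 79 84]
Op 4: note_on(62): all voices busy, STEAL voice 0 (pitch 87, oldest) -> assign | voices=[62 79 84]
Op 5: note_off(79): free voice 1 | voices=[62 - 84]
Op 6: note_on(60): voice 1 is free -> assigned | voices=[62 60 84]
Op 7: note_on(77): all voices busy, STEAL voice 2 (pitch 84, oldest) -> assign | voices=[62 60 77]
Op 8: note_off(77): free voice 2 | voices=[62 60 -]
Op 9: note_on(73): voice 2 is free -> assigned | voices=[62 60 73]
Op 10: note_on(75): all voices busy, STEAL voice 0 (pitch 62, oldest) -> assign | voices=[75 60 73]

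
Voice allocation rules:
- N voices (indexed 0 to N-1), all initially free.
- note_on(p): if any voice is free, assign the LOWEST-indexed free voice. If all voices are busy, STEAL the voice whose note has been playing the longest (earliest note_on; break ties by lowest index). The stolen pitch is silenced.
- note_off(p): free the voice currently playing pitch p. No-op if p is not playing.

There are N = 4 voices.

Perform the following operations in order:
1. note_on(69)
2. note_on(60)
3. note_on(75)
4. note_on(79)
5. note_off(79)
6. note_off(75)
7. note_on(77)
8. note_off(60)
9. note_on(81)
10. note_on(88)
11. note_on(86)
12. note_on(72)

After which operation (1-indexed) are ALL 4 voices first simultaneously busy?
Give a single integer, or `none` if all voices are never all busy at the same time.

Answer: 4

Derivation:
Op 1: note_on(69): voice 0 is free -> assigned | voices=[69 - - -]
Op 2: note_on(60): voice 1 is free -> assigned | voices=[69 60 - -]
Op 3: note_on(75): voice 2 is free -> assigned | voices=[69 60 75 -]
Op 4: note_on(79): voice 3 is free -> assigned | voices=[69 60 75 79]
Op 5: note_off(79): free voice 3 | voices=[69 60 75 -]
Op 6: note_off(75): free voice 2 | voices=[69 60 - -]
Op 7: note_on(77): voice 2 is free -> assigned | voices=[69 60 77 -]
Op 8: note_off(60): free voice 1 | voices=[69 - 77 -]
Op 9: note_on(81): voice 1 is free -> assigned | voices=[69 81 77 -]
Op 10: note_on(88): voice 3 is free -> assigned | voices=[69 81 77 88]
Op 11: note_on(86): all voices busy, STEAL voice 0 (pitch 69, oldest) -> assign | voices=[86 81 77 88]
Op 12: note_on(72): all voices busy, STEAL voice 2 (pitch 77, oldest) -> assign | voices=[86 81 72 88]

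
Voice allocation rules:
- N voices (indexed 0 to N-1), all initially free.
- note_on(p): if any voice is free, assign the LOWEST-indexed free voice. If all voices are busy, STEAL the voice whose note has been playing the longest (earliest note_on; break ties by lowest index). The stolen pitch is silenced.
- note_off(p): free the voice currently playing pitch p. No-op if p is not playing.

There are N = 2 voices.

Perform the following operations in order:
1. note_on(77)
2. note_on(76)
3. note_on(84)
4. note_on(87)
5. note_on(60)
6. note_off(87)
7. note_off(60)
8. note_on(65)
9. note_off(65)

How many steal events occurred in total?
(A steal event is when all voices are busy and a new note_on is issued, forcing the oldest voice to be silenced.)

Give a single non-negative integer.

Answer: 3

Derivation:
Op 1: note_on(77): voice 0 is free -> assigned | voices=[77 -]
Op 2: note_on(76): voice 1 is free -> assigned | voices=[77 76]
Op 3: note_on(84): all voices busy, STEAL voice 0 (pitch 77, oldest) -> assign | voices=[84 76]
Op 4: note_on(87): all voices busy, STEAL voice 1 (pitch 76, oldest) -> assign | voices=[84 87]
Op 5: note_on(60): all voices busy, STEAL voice 0 (pitch 84, oldest) -> assign | voices=[60 87]
Op 6: note_off(87): free voice 1 | voices=[60 -]
Op 7: note_off(60): free voice 0 | voices=[- -]
Op 8: note_on(65): voice 0 is free -> assigned | voices=[65 -]
Op 9: note_off(65): free voice 0 | voices=[- -]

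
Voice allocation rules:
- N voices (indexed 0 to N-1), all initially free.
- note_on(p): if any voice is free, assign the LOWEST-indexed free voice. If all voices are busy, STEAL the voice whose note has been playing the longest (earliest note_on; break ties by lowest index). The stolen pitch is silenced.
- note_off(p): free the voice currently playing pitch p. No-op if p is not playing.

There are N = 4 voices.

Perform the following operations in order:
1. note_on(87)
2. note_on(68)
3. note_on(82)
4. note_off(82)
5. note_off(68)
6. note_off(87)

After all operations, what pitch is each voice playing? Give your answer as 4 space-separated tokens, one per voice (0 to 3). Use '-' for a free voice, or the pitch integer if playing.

Op 1: note_on(87): voice 0 is free -> assigned | voices=[87 - - -]
Op 2: note_on(68): voice 1 is free -> assigned | voices=[87 68 - -]
Op 3: note_on(82): voice 2 is free -> assigned | voices=[87 68 82 -]
Op 4: note_off(82): free voice 2 | voices=[87 68 - -]
Op 5: note_off(68): free voice 1 | voices=[87 - - -]
Op 6: note_off(87): free voice 0 | voices=[- - - -]

Answer: - - - -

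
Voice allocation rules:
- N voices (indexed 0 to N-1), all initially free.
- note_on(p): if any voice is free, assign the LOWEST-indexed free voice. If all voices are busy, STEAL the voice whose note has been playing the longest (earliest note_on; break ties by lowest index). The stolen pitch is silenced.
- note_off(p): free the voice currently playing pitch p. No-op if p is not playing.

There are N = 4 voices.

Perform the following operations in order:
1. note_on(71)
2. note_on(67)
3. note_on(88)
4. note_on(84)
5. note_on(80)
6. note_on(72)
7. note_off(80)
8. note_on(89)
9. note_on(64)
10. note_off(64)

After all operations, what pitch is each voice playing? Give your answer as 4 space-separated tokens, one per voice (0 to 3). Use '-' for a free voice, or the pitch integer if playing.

Answer: 89 72 - 84

Derivation:
Op 1: note_on(71): voice 0 is free -> assigned | voices=[71 - - -]
Op 2: note_on(67): voice 1 is free -> assigned | voices=[71 67 - -]
Op 3: note_on(88): voice 2 is free -> assigned | voices=[71 67 88 -]
Op 4: note_on(84): voice 3 is free -> assigned | voices=[71 67 88 84]
Op 5: note_on(80): all voices busy, STEAL voice 0 (pitch 71, oldest) -> assign | voices=[80 67 88 84]
Op 6: note_on(72): all voices busy, STEAL voice 1 (pitch 67, oldest) -> assign | voices=[80 72 88 84]
Op 7: note_off(80): free voice 0 | voices=[- 72 88 84]
Op 8: note_on(89): voice 0 is free -> assigned | voices=[89 72 88 84]
Op 9: note_on(64): all voices busy, STEAL voice 2 (pitch 88, oldest) -> assign | voices=[89 72 64 84]
Op 10: note_off(64): free voice 2 | voices=[89 72 - 84]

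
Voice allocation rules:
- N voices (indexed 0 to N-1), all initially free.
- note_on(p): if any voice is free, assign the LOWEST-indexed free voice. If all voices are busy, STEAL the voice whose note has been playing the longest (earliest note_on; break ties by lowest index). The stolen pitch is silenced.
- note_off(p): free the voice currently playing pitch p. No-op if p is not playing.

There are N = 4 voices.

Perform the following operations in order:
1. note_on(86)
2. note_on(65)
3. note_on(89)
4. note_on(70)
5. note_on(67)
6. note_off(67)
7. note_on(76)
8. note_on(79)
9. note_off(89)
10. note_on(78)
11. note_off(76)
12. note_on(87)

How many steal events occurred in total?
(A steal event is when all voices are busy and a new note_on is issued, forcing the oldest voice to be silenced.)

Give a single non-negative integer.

Op 1: note_on(86): voice 0 is free -> assigned | voices=[86 - - -]
Op 2: note_on(65): voice 1 is free -> assigned | voices=[86 65 - -]
Op 3: note_on(89): voice 2 is free -> assigned | voices=[86 65 89 -]
Op 4: note_on(70): voice 3 is free -> assigned | voices=[86 65 89 70]
Op 5: note_on(67): all voices busy, STEAL voice 0 (pitch 86, oldest) -> assign | voices=[67 65 89 70]
Op 6: note_off(67): free voice 0 | voices=[- 65 89 70]
Op 7: note_on(76): voice 0 is free -> assigned | voices=[76 65 89 70]
Op 8: note_on(79): all voices busy, STEAL voice 1 (pitch 65, oldest) -> assign | voices=[76 79 89 70]
Op 9: note_off(89): free voice 2 | voices=[76 79 - 70]
Op 10: note_on(78): voice 2 is free -> assigned | voices=[76 79 78 70]
Op 11: note_off(76): free voice 0 | voices=[- 79 78 70]
Op 12: note_on(87): voice 0 is free -> assigned | voices=[87 79 78 70]

Answer: 2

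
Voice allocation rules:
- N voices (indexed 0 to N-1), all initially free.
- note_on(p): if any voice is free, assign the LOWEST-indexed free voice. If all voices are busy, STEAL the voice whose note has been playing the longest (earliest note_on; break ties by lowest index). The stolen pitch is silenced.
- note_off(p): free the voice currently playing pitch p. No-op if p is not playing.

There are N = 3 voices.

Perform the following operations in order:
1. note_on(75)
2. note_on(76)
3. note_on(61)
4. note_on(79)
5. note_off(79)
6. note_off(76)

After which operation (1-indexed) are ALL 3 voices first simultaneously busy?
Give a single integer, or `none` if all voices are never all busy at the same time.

Answer: 3

Derivation:
Op 1: note_on(75): voice 0 is free -> assigned | voices=[75 - -]
Op 2: note_on(76): voice 1 is free -> assigned | voices=[75 76 -]
Op 3: note_on(61): voice 2 is free -> assigned | voices=[75 76 61]
Op 4: note_on(79): all voices busy, STEAL voice 0 (pitch 75, oldest) -> assign | voices=[79 76 61]
Op 5: note_off(79): free voice 0 | voices=[- 76 61]
Op 6: note_off(76): free voice 1 | voices=[- - 61]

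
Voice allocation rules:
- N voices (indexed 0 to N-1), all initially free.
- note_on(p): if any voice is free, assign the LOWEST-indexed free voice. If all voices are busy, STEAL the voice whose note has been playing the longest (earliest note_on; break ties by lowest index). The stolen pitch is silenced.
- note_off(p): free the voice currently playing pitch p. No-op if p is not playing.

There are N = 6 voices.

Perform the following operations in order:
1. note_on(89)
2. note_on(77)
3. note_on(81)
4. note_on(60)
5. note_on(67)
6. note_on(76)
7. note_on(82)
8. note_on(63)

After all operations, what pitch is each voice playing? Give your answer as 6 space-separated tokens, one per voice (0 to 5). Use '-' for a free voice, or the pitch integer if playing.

Op 1: note_on(89): voice 0 is free -> assigned | voices=[89 - - - - -]
Op 2: note_on(77): voice 1 is free -> assigned | voices=[89 77 - - - -]
Op 3: note_on(81): voice 2 is free -> assigned | voices=[89 77 81 - - -]
Op 4: note_on(60): voice 3 is free -> assigned | voices=[89 77 81 60 - -]
Op 5: note_on(67): voice 4 is free -> assigned | voices=[89 77 81 60 67 -]
Op 6: note_on(76): voice 5 is free -> assigned | voices=[89 77 81 60 67 76]
Op 7: note_on(82): all voices busy, STEAL voice 0 (pitch 89, oldest) -> assign | voices=[82 77 81 60 67 76]
Op 8: note_on(63): all voices busy, STEAL voice 1 (pitch 77, oldest) -> assign | voices=[82 63 81 60 67 76]

Answer: 82 63 81 60 67 76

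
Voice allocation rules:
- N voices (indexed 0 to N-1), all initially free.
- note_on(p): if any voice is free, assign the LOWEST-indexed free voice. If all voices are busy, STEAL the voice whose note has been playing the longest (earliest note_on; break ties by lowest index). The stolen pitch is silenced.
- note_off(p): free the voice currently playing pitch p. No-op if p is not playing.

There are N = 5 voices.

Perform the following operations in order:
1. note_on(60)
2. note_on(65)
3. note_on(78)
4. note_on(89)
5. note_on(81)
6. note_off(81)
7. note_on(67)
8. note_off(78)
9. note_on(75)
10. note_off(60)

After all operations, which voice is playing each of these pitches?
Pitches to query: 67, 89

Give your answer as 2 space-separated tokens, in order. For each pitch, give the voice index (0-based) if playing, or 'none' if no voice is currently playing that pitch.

Answer: 4 3

Derivation:
Op 1: note_on(60): voice 0 is free -> assigned | voices=[60 - - - -]
Op 2: note_on(65): voice 1 is free -> assigned | voices=[60 65 - - -]
Op 3: note_on(78): voice 2 is free -> assigned | voices=[60 65 78 - -]
Op 4: note_on(89): voice 3 is free -> assigned | voices=[60 65 78 89 -]
Op 5: note_on(81): voice 4 is free -> assigned | voices=[60 65 78 89 81]
Op 6: note_off(81): free voice 4 | voices=[60 65 78 89 -]
Op 7: note_on(67): voice 4 is free -> assigned | voices=[60 65 78 89 67]
Op 8: note_off(78): free voice 2 | voices=[60 65 - 89 67]
Op 9: note_on(75): voice 2 is free -> assigned | voices=[60 65 75 89 67]
Op 10: note_off(60): free voice 0 | voices=[- 65 75 89 67]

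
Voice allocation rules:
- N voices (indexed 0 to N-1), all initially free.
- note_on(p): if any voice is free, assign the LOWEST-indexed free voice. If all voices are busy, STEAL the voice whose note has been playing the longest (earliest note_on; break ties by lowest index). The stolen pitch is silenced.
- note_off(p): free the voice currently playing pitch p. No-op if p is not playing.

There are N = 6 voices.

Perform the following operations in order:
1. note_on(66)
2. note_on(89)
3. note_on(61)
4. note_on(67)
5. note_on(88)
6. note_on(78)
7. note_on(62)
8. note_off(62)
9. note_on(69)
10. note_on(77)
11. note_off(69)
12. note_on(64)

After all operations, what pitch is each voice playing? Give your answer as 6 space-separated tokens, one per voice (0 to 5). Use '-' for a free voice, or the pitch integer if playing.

Answer: 64 77 61 67 88 78

Derivation:
Op 1: note_on(66): voice 0 is free -> assigned | voices=[66 - - - - -]
Op 2: note_on(89): voice 1 is free -> assigned | voices=[66 89 - - - -]
Op 3: note_on(61): voice 2 is free -> assigned | voices=[66 89 61 - - -]
Op 4: note_on(67): voice 3 is free -> assigned | voices=[66 89 61 67 - -]
Op 5: note_on(88): voice 4 is free -> assigned | voices=[66 89 61 67 88 -]
Op 6: note_on(78): voice 5 is free -> assigned | voices=[66 89 61 67 88 78]
Op 7: note_on(62): all voices busy, STEAL voice 0 (pitch 66, oldest) -> assign | voices=[62 89 61 67 88 78]
Op 8: note_off(62): free voice 0 | voices=[- 89 61 67 88 78]
Op 9: note_on(69): voice 0 is free -> assigned | voices=[69 89 61 67 88 78]
Op 10: note_on(77): all voices busy, STEAL voice 1 (pitch 89, oldest) -> assign | voices=[69 77 61 67 88 78]
Op 11: note_off(69): free voice 0 | voices=[- 77 61 67 88 78]
Op 12: note_on(64): voice 0 is free -> assigned | voices=[64 77 61 67 88 78]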